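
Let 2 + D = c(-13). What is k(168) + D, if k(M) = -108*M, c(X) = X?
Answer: -18159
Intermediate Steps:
D = -15 (D = -2 - 13 = -15)
k(168) + D = -108*168 - 15 = -18144 - 15 = -18159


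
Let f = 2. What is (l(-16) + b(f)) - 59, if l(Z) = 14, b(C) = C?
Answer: -43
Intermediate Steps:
(l(-16) + b(f)) - 59 = (14 + 2) - 59 = 16 - 59 = -43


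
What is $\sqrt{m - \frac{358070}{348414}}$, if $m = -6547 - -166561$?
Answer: $\frac{\sqrt{4856086299793641}}{174207} \approx 400.02$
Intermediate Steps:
$m = 160014$ ($m = -6547 + 166561 = 160014$)
$\sqrt{m - \frac{358070}{348414}} = \sqrt{160014 - \frac{358070}{348414}} = \sqrt{160014 - \frac{179035}{174207}} = \sqrt{\frac{27875379863}{174207}} = \frac{\sqrt{4856086299793641}}{174207}$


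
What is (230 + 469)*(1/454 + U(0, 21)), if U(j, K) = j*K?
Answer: 699/454 ≈ 1.5396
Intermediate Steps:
U(j, K) = K*j
(230 + 469)*(1/454 + U(0, 21)) = (230 + 469)*(1/454 + 21*0) = 699*(1/454 + 0) = 699*(1/454) = 699/454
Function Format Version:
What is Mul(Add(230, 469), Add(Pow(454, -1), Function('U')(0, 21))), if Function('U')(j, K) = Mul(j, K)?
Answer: Rational(699, 454) ≈ 1.5396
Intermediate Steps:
Function('U')(j, K) = Mul(K, j)
Mul(Add(230, 469), Add(Pow(454, -1), Function('U')(0, 21))) = Mul(Add(230, 469), Add(Pow(454, -1), Mul(21, 0))) = Mul(699, Add(Rational(1, 454), 0)) = Mul(699, Rational(1, 454)) = Rational(699, 454)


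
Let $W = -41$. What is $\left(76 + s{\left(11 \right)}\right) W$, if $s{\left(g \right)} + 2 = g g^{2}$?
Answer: $-57605$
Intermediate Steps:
$s{\left(g \right)} = -2 + g^{3}$ ($s{\left(g \right)} = -2 + g g^{2} = -2 + g^{3}$)
$\left(76 + s{\left(11 \right)}\right) W = \left(76 - \left(2 - 11^{3}\right)\right) \left(-41\right) = \left(76 + \left(-2 + 1331\right)\right) \left(-41\right) = \left(76 + 1329\right) \left(-41\right) = 1405 \left(-41\right) = -57605$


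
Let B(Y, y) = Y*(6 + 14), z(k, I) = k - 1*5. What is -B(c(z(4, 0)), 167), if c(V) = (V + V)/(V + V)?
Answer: -20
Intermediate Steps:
z(k, I) = -5 + k (z(k, I) = k - 5 = -5 + k)
c(V) = 1 (c(V) = (2*V)/((2*V)) = (2*V)*(1/(2*V)) = 1)
B(Y, y) = 20*Y (B(Y, y) = Y*20 = 20*Y)
-B(c(z(4, 0)), 167) = -20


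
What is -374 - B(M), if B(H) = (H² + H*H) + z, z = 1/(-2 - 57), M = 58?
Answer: -419017/59 ≈ -7102.0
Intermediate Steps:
z = -1/59 (z = 1/(-59) = -1/59 ≈ -0.016949)
B(H) = -1/59 + 2*H² (B(H) = (H² + H*H) - 1/59 = (H² + H²) - 1/59 = 2*H² - 1/59 = -1/59 + 2*H²)
-374 - B(M) = -374 - (-1/59 + 2*58²) = -374 - (-1/59 + 2*3364) = -374 - (-1/59 + 6728) = -374 - 1*396951/59 = -374 - 396951/59 = -419017/59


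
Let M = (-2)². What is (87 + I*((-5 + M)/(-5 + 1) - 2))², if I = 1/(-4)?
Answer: 1957201/256 ≈ 7645.3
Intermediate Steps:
M = 4
I = -¼ ≈ -0.25000
(87 + I*((-5 + M)/(-5 + 1) - 2))² = (87 - ((-5 + 4)/(-5 + 1) - 2)/4)² = (87 - (-1/(-4) - 2)/4)² = (87 - (-1*(-¼) - 2)/4)² = (87 - (¼ - 2)/4)² = (87 - ¼*(-7/4))² = (87 + 7/16)² = (1399/16)² = 1957201/256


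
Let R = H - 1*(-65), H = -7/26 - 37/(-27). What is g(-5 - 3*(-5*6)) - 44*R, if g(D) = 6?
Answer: -1018760/351 ≈ -2902.4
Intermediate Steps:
H = 773/702 (H = -7*1/26 - 37*(-1/27) = -7/26 + 37/27 = 773/702 ≈ 1.1011)
R = 46403/702 (R = 773/702 - 1*(-65) = 773/702 + 65 = 46403/702 ≈ 66.101)
g(-5 - 3*(-5*6)) - 44*R = 6 - 44*46403/702 = 6 - 1020866/351 = -1018760/351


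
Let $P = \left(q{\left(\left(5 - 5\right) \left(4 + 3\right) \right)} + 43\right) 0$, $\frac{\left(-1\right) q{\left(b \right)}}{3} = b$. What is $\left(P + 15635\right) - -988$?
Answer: $16623$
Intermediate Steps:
$q{\left(b \right)} = - 3 b$
$P = 0$ ($P = \left(- 3 \left(5 - 5\right) \left(4 + 3\right) + 43\right) 0 = \left(- 3 \cdot 0 \cdot 7 + 43\right) 0 = \left(\left(-3\right) 0 + 43\right) 0 = \left(0 + 43\right) 0 = 43 \cdot 0 = 0$)
$\left(P + 15635\right) - -988 = \left(0 + 15635\right) - -988 = 15635 + 988 = 16623$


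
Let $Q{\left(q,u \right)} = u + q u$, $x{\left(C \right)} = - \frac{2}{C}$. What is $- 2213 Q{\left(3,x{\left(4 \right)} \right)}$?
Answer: $4426$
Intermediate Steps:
$- 2213 Q{\left(3,x{\left(4 \right)} \right)} = - 2213 - \frac{2}{4} \left(1 + 3\right) = - 2213 \left(-2\right) \frac{1}{4} \cdot 4 = - 2213 \left(\left(- \frac{1}{2}\right) 4\right) = \left(-2213\right) \left(-2\right) = 4426$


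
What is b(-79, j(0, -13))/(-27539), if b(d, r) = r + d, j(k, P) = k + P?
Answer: 92/27539 ≈ 0.0033407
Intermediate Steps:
j(k, P) = P + k
b(d, r) = d + r
b(-79, j(0, -13))/(-27539) = (-79 + (-13 + 0))/(-27539) = (-79 - 13)*(-1/27539) = -92*(-1/27539) = 92/27539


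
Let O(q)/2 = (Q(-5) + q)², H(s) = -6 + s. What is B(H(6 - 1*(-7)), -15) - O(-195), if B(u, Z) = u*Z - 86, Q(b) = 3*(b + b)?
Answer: -101441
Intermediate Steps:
Q(b) = 6*b (Q(b) = 3*(2*b) = 6*b)
O(q) = 2*(-30 + q)² (O(q) = 2*(6*(-5) + q)² = 2*(-30 + q)²)
B(u, Z) = -86 + Z*u (B(u, Z) = Z*u - 86 = -86 + Z*u)
B(H(6 - 1*(-7)), -15) - O(-195) = (-86 - 15*(-6 + (6 - 1*(-7)))) - 2*(-30 - 195)² = (-86 - 15*(-6 + (6 + 7))) - 2*(-225)² = (-86 - 15*(-6 + 13)) - 2*50625 = (-86 - 15*7) - 1*101250 = (-86 - 105) - 101250 = -191 - 101250 = -101441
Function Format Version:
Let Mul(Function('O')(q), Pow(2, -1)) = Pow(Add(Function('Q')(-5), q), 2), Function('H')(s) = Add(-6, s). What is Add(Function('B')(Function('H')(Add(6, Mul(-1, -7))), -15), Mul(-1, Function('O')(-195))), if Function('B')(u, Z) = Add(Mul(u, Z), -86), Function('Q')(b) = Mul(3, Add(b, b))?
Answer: -101441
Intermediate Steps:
Function('Q')(b) = Mul(6, b) (Function('Q')(b) = Mul(3, Mul(2, b)) = Mul(6, b))
Function('O')(q) = Mul(2, Pow(Add(-30, q), 2)) (Function('O')(q) = Mul(2, Pow(Add(Mul(6, -5), q), 2)) = Mul(2, Pow(Add(-30, q), 2)))
Function('B')(u, Z) = Add(-86, Mul(Z, u)) (Function('B')(u, Z) = Add(Mul(Z, u), -86) = Add(-86, Mul(Z, u)))
Add(Function('B')(Function('H')(Add(6, Mul(-1, -7))), -15), Mul(-1, Function('O')(-195))) = Add(Add(-86, Mul(-15, Add(-6, Add(6, Mul(-1, -7))))), Mul(-1, Mul(2, Pow(Add(-30, -195), 2)))) = Add(Add(-86, Mul(-15, Add(-6, Add(6, 7)))), Mul(-1, Mul(2, Pow(-225, 2)))) = Add(Add(-86, Mul(-15, Add(-6, 13))), Mul(-1, Mul(2, 50625))) = Add(Add(-86, Mul(-15, 7)), Mul(-1, 101250)) = Add(Add(-86, -105), -101250) = Add(-191, -101250) = -101441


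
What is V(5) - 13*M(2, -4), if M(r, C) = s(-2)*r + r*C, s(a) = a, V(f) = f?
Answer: 161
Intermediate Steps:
M(r, C) = -2*r + C*r (M(r, C) = -2*r + r*C = -2*r + C*r)
V(5) - 13*M(2, -4) = 5 - 26*(-2 - 4) = 5 - 26*(-6) = 5 - 13*(-12) = 5 + 156 = 161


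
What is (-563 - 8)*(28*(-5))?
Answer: 79940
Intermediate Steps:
(-563 - 8)*(28*(-5)) = -571*(-140) = 79940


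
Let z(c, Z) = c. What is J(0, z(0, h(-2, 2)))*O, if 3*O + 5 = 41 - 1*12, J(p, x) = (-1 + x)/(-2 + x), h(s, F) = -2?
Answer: 4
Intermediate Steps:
J(p, x) = (-1 + x)/(-2 + x)
O = 8 (O = -5/3 + (41 - 1*12)/3 = -5/3 + (41 - 12)/3 = -5/3 + (⅓)*29 = -5/3 + 29/3 = 8)
J(0, z(0, h(-2, 2)))*O = ((-1 + 0)/(-2 + 0))*8 = (-1/(-2))*8 = -½*(-1)*8 = (½)*8 = 4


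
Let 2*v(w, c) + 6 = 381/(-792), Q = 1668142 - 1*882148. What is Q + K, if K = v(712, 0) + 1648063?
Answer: 1285180385/528 ≈ 2.4341e+6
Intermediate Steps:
Q = 785994 (Q = 1668142 - 882148 = 785994)
v(w, c) = -1711/528 (v(w, c) = -3 + (381/(-792))/2 = -3 + (381*(-1/792))/2 = -3 + (1/2)*(-127/264) = -3 - 127/528 = -1711/528)
K = 870175553/528 (K = -1711/528 + 1648063 = 870175553/528 ≈ 1.6481e+6)
Q + K = 785994 + 870175553/528 = 1285180385/528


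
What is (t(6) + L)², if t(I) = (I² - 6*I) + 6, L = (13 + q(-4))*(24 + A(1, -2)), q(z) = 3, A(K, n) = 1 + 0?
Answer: 164836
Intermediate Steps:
A(K, n) = 1
L = 400 (L = (13 + 3)*(24 + 1) = 16*25 = 400)
t(I) = 6 + I² - 6*I
(t(6) + L)² = ((6 + 6² - 6*6) + 400)² = ((6 + 36 - 36) + 400)² = (6 + 400)² = 406² = 164836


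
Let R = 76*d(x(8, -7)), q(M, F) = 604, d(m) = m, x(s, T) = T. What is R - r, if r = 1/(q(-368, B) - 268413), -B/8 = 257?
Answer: -142474387/267809 ≈ -532.00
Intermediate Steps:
B = -2056 (B = -8*257 = -2056)
R = -532 (R = 76*(-7) = -532)
r = -1/267809 (r = 1/(604 - 268413) = 1/(-267809) = -1/267809 ≈ -3.7340e-6)
R - r = -532 - 1*(-1/267809) = -532 + 1/267809 = -142474387/267809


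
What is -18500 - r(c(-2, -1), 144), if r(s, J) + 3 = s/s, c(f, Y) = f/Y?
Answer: -18498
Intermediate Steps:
r(s, J) = -2 (r(s, J) = -3 + s/s = -3 + 1 = -2)
-18500 - r(c(-2, -1), 144) = -18500 - 1*(-2) = -18500 + 2 = -18498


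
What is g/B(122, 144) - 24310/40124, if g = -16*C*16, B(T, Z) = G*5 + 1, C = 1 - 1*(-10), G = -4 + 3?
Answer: 14111493/20062 ≈ 703.39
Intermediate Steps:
G = -1
C = 11 (C = 1 + 10 = 11)
B(T, Z) = -4 (B(T, Z) = -1*5 + 1 = -5 + 1 = -4)
g = -2816 (g = -16*11*16 = -176*16 = -2816)
g/B(122, 144) - 24310/40124 = -2816/(-4) - 24310/40124 = -2816*(-¼) - 24310*1/40124 = 704 - 12155/20062 = 14111493/20062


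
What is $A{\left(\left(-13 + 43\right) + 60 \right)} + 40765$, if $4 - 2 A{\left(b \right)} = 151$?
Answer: $\frac{81383}{2} \approx 40692.0$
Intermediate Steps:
$A{\left(b \right)} = - \frac{147}{2}$ ($A{\left(b \right)} = 2 - \frac{151}{2} = - \frac{147}{2}$)
$A{\left(\left(-13 + 43\right) + 60 \right)} + 40765 = - \frac{147}{2} + 40765 = \frac{81383}{2}$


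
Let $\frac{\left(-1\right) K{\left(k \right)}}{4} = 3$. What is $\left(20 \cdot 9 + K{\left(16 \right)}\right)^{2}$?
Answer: $28224$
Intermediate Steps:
$K{\left(k \right)} = -12$ ($K{\left(k \right)} = \left(-4\right) 3 = -12$)
$\left(20 \cdot 9 + K{\left(16 \right)}\right)^{2} = \left(20 \cdot 9 - 12\right)^{2} = \left(180 - 12\right)^{2} = 168^{2} = 28224$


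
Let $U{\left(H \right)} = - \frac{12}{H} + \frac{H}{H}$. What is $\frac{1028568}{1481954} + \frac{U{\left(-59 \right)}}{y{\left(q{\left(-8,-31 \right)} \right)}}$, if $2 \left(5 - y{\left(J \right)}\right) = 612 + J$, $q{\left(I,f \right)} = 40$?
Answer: $\frac{9687415309}{14033363403} \approx 0.69031$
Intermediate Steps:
$U{\left(H \right)} = 1 - \frac{12}{H}$ ($U{\left(H \right)} = - \frac{12}{H} + 1 = 1 - \frac{12}{H}$)
$y{\left(J \right)} = -301 - \frac{J}{2}$ ($y{\left(J \right)} = 5 - \frac{612 + J}{2} = 5 - \left(306 + \frac{J}{2}\right) = -301 - \frac{J}{2}$)
$\frac{1028568}{1481954} + \frac{U{\left(-59 \right)}}{y{\left(q{\left(-8,-31 \right)} \right)}} = \frac{1028568}{1481954} + \frac{\frac{1}{-59} \left(-12 - 59\right)}{-301 - 20} = 1028568 \cdot \frac{1}{1481954} + \frac{\left(- \frac{1}{59}\right) \left(-71\right)}{-301 - 20} = \frac{514284}{740977} + \frac{71}{59 \left(-321\right)} = \frac{514284}{740977} + \frac{71}{59} \left(- \frac{1}{321}\right) = \frac{514284}{740977} - \frac{71}{18939} = \frac{9687415309}{14033363403}$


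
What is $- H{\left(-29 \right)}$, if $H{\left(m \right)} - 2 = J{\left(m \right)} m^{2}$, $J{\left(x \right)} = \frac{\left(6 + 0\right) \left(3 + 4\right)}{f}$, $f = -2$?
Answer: $17659$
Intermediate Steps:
$J{\left(x \right)} = -21$ ($J{\left(x \right)} = \frac{\left(6 + 0\right) \left(3 + 4\right)}{-2} = 6 \cdot 7 \left(- \frac{1}{2}\right) = 42 \left(- \frac{1}{2}\right) = -21$)
$H{\left(m \right)} = 2 - 21 m^{2}$
$- H{\left(-29 \right)} = - (2 - 21 \left(-29\right)^{2}) = - (2 - 17661) = \left(-1\right) \left(-17659\right) = 17659$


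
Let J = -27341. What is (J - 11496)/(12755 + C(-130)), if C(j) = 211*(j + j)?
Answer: 38837/42105 ≈ 0.92238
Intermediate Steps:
C(j) = 422*j (C(j) = 211*(2*j) = 422*j)
(J - 11496)/(12755 + C(-130)) = (-27341 - 11496)/(12755 + 422*(-130)) = -38837/(12755 - 54860) = -38837/(-42105) = -38837*(-1/42105) = 38837/42105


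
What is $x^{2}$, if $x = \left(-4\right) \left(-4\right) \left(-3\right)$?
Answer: $2304$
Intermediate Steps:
$x = -48$ ($x = 16 \left(-3\right) = -48$)
$x^{2} = \left(-48\right)^{2} = 2304$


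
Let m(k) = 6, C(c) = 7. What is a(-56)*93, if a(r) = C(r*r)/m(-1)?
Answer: 217/2 ≈ 108.50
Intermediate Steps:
a(r) = 7/6
a(-56)*93 = (7/6)*93 = 217/2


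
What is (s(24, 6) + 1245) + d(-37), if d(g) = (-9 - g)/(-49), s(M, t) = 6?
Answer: 8753/7 ≈ 1250.4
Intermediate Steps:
d(g) = 9/49 + g/49 (d(g) = (-9 - g)*(-1/49) = 9/49 + g/49)
(s(24, 6) + 1245) + d(-37) = (6 + 1245) + (9/49 + (1/49)*(-37)) = 1251 + (9/49 - 37/49) = 1251 - 4/7 = 8753/7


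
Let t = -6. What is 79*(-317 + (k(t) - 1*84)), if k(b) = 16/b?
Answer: -95669/3 ≈ -31890.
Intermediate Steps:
79*(-317 + (k(t) - 1*84)) = 79*(-317 + (16/(-6) - 1*84)) = 79*(-317 + (16*(-⅙) - 84)) = 79*(-317 + (-8/3 - 84)) = 79*(-317 - 260/3) = 79*(-1211/3) = -95669/3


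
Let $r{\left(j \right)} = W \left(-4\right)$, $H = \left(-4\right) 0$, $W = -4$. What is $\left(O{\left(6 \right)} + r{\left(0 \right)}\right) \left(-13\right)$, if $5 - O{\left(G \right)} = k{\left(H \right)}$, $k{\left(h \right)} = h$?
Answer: $-273$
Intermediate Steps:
$H = 0$
$r{\left(j \right)} = 16$ ($r{\left(j \right)} = \left(-4\right) \left(-4\right) = 16$)
$O{\left(G \right)} = 5$ ($O{\left(G \right)} = 5 - 0 = 5 + 0 = 5$)
$\left(O{\left(6 \right)} + r{\left(0 \right)}\right) \left(-13\right) = \left(5 + 16\right) \left(-13\right) = 21 \left(-13\right) = -273$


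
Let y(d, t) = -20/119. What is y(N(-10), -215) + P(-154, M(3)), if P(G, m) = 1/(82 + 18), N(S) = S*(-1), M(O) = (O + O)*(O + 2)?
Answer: -1881/11900 ≈ -0.15807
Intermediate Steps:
M(O) = 2*O*(2 + O) (M(O) = (2*O)*(2 + O) = 2*O*(2 + O))
N(S) = -S
y(d, t) = -20/119 (y(d, t) = -20*1/119 = -20/119)
P(G, m) = 1/100
y(N(-10), -215) + P(-154, M(3)) = -20/119 + 1/100 = -1881/11900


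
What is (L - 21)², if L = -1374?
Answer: 1946025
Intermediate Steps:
(L - 21)² = (-1374 - 21)² = (-1395)² = 1946025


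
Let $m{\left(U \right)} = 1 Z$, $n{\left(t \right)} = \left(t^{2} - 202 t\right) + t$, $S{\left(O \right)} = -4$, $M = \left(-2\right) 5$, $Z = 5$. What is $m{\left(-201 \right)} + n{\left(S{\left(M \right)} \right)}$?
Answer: $825$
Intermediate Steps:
$M = -10$
$n{\left(t \right)} = t^{2} - 201 t$
$m{\left(U \right)} = 5$ ($m{\left(U \right)} = 1 \cdot 5 = 5$)
$m{\left(-201 \right)} + n{\left(S{\left(M \right)} \right)} = 5 - 4 \left(-201 - 4\right) = 5 - -820 = 5 + 820 = 825$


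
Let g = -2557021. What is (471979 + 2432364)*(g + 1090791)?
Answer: -4258434836890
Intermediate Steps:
(471979 + 2432364)*(g + 1090791) = (471979 + 2432364)*(-2557021 + 1090791) = 2904343*(-1466230) = -4258434836890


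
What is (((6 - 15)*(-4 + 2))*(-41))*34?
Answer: -25092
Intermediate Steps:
(((6 - 15)*(-4 + 2))*(-41))*34 = (-9*(-2)*(-41))*34 = (18*(-41))*34 = -738*34 = -25092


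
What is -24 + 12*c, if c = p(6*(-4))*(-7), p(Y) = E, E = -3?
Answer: 228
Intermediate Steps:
p(Y) = -3
c = 21 (c = -3*(-7) = 21)
-24 + 12*c = -24 + 12*21 = -24 + 252 = 228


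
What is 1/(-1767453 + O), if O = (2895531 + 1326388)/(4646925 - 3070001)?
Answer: -1576924/2787134832653 ≈ -5.6579e-7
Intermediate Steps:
O = 4221919/1576924 ≈ 2.6773
1/(-1767453 + O) = 1/(-1767453 + 4221919/1576924) = 1/(-2787134832653/1576924) = -1576924/2787134832653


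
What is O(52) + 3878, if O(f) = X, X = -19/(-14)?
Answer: 54311/14 ≈ 3879.4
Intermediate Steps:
X = 19/14 (X = -19*(-1/14) = 19/14 ≈ 1.3571)
O(f) = 19/14
O(52) + 3878 = 19/14 + 3878 = 54311/14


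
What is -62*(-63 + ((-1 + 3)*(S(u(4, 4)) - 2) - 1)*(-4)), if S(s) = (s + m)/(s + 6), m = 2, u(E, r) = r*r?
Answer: 33790/11 ≈ 3071.8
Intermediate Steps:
u(E, r) = r²
S(s) = (2 + s)/(6 + s) (S(s) = (s + 2)/(s + 6) = (2 + s)/(6 + s))
-62*(-63 + ((-1 + 3)*(S(u(4, 4)) - 2) - 1)*(-4)) = -62*(-63 + ((-1 + 3)*((2 + 4²)/(6 + 4²) - 2) - 1)*(-4)) = -62*(-63 + (2*((2 + 16)/(6 + 16) - 2) - 1)*(-4)) = -62*(-63 + (2*(18/22 - 2) - 1)*(-4)) = -62*(-63 + (2*((1/22)*18 - 2) - 1)*(-4)) = -62*(-63 + (2*(9/11 - 2) - 1)*(-4)) = -62*(-63 + (2*(-13/11) - 1)*(-4)) = -62*(-63 + (-26/11 - 1)*(-4)) = -62*(-63 - 37/11*(-4)) = -62*(-63 + 148/11) = -62*(-545/11) = 33790/11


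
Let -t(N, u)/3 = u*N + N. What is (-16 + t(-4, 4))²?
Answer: 1936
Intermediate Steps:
t(N, u) = -3*N - 3*N*u (t(N, u) = -3*(u*N + N) = -3*(N*u + N) = -3*(N + N*u) = -3*N - 3*N*u)
(-16 + t(-4, 4))² = (-16 - 3*(-4)*(1 + 4))² = (-16 - 3*(-4)*5)² = (-16 + 60)² = 44² = 1936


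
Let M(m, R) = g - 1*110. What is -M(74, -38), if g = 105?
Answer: 5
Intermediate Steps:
M(m, R) = -5 (M(m, R) = 105 - 1*110 = 105 - 110 = -5)
-M(74, -38) = -1*(-5) = 5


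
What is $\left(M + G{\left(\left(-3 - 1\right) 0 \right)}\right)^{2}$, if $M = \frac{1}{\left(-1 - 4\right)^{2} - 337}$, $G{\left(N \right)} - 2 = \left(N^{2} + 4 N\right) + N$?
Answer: $\frac{388129}{97344} \approx 3.9872$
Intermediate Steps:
$G{\left(N \right)} = 2 + N^{2} + 5 N$ ($G{\left(N \right)} = 2 + \left(\left(N^{2} + 4 N\right) + N\right) = 2 + \left(N^{2} + 5 N\right) = 2 + N^{2} + 5 N$)
$M = - \frac{1}{312}$ ($M = \frac{1}{\left(-5\right)^{2} - 337} = \frac{1}{25 - 337} = \frac{1}{-312} = - \frac{1}{312} \approx -0.0032051$)
$\left(M + G{\left(\left(-3 - 1\right) 0 \right)}\right)^{2} = \left(- \frac{1}{312} + \left(2 + \left(\left(-3 - 1\right) 0\right)^{2} + 5 \left(-3 - 1\right) 0\right)\right)^{2} = \left(- \frac{1}{312} + \left(2 + \left(\left(-4\right) 0\right)^{2} + 5 \left(\left(-4\right) 0\right)\right)\right)^{2} = \left(- \frac{1}{312} + \left(2 + 0^{2} + 5 \cdot 0\right)\right)^{2} = \left(- \frac{1}{312} + \left(2 + 0 + 0\right)\right)^{2} = \left(- \frac{1}{312} + 2\right)^{2} = \left(\frac{623}{312}\right)^{2} = \frac{388129}{97344}$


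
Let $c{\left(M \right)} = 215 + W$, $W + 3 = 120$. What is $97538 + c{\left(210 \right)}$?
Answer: $97870$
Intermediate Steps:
$W = 117$ ($W = -3 + 120 = 117$)
$c{\left(M \right)} = 332$ ($c{\left(M \right)} = 215 + 117 = 332$)
$97538 + c{\left(210 \right)} = 97538 + 332 = 97870$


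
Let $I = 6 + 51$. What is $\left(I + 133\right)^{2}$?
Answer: $36100$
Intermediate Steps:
$I = 57$
$\left(I + 133\right)^{2} = \left(57 + 133\right)^{2} = 190^{2} = 36100$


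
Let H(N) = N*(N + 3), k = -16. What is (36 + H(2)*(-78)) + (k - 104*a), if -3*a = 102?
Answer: 2776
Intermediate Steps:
a = -34 (a = -⅓*102 = -34)
H(N) = N*(3 + N)
(36 + H(2)*(-78)) + (k - 104*a) = (36 + (2*(3 + 2))*(-78)) + (-16 - 104*(-34)) = (36 + (2*5)*(-78)) + (-16 + 3536) = (36 + 10*(-78)) + 3520 = (36 - 780) + 3520 = -744 + 3520 = 2776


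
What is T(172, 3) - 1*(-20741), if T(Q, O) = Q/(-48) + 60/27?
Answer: 746627/36 ≈ 20740.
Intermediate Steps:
T(Q, O) = 20/9 - Q/48 (T(Q, O) = Q*(-1/48) + 60*(1/27) = -Q/48 + 20/9 = 20/9 - Q/48)
T(172, 3) - 1*(-20741) = (20/9 - 1/48*172) - 1*(-20741) = (20/9 - 43/12) + 20741 = -49/36 + 20741 = 746627/36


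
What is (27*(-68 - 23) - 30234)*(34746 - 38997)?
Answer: 138969441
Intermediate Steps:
(27*(-68 - 23) - 30234)*(34746 - 38997) = (27*(-91) - 30234)*(-4251) = (-2457 - 30234)*(-4251) = -32691*(-4251) = 138969441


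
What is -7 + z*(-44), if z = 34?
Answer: -1503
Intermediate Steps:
-7 + z*(-44) = -7 + 34*(-44) = -7 - 1496 = -1503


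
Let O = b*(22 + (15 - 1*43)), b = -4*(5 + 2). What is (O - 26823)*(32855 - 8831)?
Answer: -640359720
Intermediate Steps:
b = -28 (b = -4*7 = -28)
O = 168 (O = -28*(22 + (15 - 1*43)) = -28*(22 + (15 - 43)) = -28*(22 - 28) = -28*(-6) = 168)
(O - 26823)*(32855 - 8831) = (168 - 26823)*(32855 - 8831) = -26655*24024 = -640359720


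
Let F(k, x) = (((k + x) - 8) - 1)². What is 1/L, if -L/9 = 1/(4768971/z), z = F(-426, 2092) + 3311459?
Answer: -1589657/18171324 ≈ -0.087482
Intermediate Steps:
F(k, x) = (-9 + k + x)² (F(k, x) = ((-8 + k + x) - 1)² = (-9 + k + x)²)
z = 6057108 (z = (-9 - 426 + 2092)² + 3311459 = 1657² + 3311459 = 2745649 + 3311459 = 6057108)
L = -18171324/1589657 (L = -9/(4768971/6057108) = -9/(4768971*(1/6057108)) = -9/1589657/2019036 = -9*2019036/1589657 = -18171324/1589657 ≈ -11.431)
1/L = 1/(-18171324/1589657) = -1589657/18171324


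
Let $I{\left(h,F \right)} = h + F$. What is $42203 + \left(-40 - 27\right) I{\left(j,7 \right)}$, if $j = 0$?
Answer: $41734$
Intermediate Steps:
$I{\left(h,F \right)} = F + h$
$42203 + \left(-40 - 27\right) I{\left(j,7 \right)} = 42203 + \left(-40 - 27\right) \left(7 + 0\right) = 42203 - 469 = 41734$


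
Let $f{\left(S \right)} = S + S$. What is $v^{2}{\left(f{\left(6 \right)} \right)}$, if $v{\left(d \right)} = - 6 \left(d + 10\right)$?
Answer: $17424$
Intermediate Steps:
$f{\left(S \right)} = 2 S$
$v{\left(d \right)} = -60 - 6 d$ ($v{\left(d \right)} = - 6 \left(10 + d\right) = -60 - 6 d$)
$v^{2}{\left(f{\left(6 \right)} \right)} = \left(-60 - 6 \cdot 2 \cdot 6\right)^{2} = \left(-60 - 72\right)^{2} = \left(-132\right)^{2} = 17424$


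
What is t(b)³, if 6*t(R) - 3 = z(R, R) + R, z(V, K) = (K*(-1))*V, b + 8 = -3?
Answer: -79507/8 ≈ -9938.4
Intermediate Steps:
b = -11 (b = -8 - 3 = -11)
z(V, K) = -K*V (z(V, K) = (-K)*V = -K*V)
t(R) = ½ - R²/6 + R/6 (t(R) = ½ + (-R*R + R)/6 = ½ + (-R² + R)/6 = ½ + (R - R²)/6 = ½ + (-R²/6 + R/6) = ½ - R²/6 + R/6)
t(b)³ = (½ - ⅙*(-11)² + (⅙)*(-11))³ = (½ - ⅙*121 - 11/6)³ = (½ - 121/6 - 11/6)³ = (-43/2)³ = -79507/8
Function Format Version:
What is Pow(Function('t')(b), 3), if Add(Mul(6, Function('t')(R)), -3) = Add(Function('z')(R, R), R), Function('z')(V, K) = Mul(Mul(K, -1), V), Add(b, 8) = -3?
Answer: Rational(-79507, 8) ≈ -9938.4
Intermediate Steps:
b = -11 (b = Add(-8, -3) = -11)
Function('z')(V, K) = Mul(-1, K, V) (Function('z')(V, K) = Mul(Mul(-1, K), V) = Mul(-1, K, V))
Function('t')(R) = Add(Rational(1, 2), Mul(Rational(-1, 6), Pow(R, 2)), Mul(Rational(1, 6), R)) (Function('t')(R) = Add(Rational(1, 2), Mul(Rational(1, 6), Add(Mul(-1, R, R), R))) = Add(Rational(1, 2), Mul(Rational(1, 6), Add(Mul(-1, Pow(R, 2)), R))) = Add(Rational(1, 2), Mul(Rational(1, 6), Add(R, Mul(-1, Pow(R, 2))))) = Add(Rational(1, 2), Add(Mul(Rational(-1, 6), Pow(R, 2)), Mul(Rational(1, 6), R))) = Add(Rational(1, 2), Mul(Rational(-1, 6), Pow(R, 2)), Mul(Rational(1, 6), R)))
Pow(Function('t')(b), 3) = Pow(Add(Rational(1, 2), Mul(Rational(-1, 6), Pow(-11, 2)), Mul(Rational(1, 6), -11)), 3) = Pow(Add(Rational(1, 2), Mul(Rational(-1, 6), 121), Rational(-11, 6)), 3) = Pow(Add(Rational(1, 2), Rational(-121, 6), Rational(-11, 6)), 3) = Pow(Rational(-43, 2), 3) = Rational(-79507, 8)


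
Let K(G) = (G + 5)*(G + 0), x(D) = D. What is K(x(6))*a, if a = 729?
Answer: 48114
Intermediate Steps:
K(G) = G*(5 + G) (K(G) = (5 + G)*G = G*(5 + G))
K(x(6))*a = (6*(5 + 6))*729 = (6*11)*729 = 66*729 = 48114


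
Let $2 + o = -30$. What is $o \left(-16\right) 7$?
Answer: $3584$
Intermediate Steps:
$o = -32$ ($o = -2 - 30 = -32$)
$o \left(-16\right) 7 = \left(-32\right) \left(-16\right) 7 = 512 \cdot 7 = 3584$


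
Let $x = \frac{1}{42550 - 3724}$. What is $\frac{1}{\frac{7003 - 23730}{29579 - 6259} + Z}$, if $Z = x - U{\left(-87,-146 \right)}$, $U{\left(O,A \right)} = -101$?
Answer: $\frac{452711160}{45399117569} \approx 0.0099718$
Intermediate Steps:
$x = \frac{1}{38826}$ ($x = \frac{1}{42550 - 3724} = \frac{1}{38826} \approx 2.5756 \cdot 10^{-5}$)
$Z = \frac{3921427}{38826}$ ($Z = \frac{1}{38826} - -101 = \frac{1}{38826} + 101 = \frac{3921427}{38826} \approx 101.0$)
$\frac{1}{\frac{7003 - 23730}{29579 - 6259} + Z} = \frac{1}{\frac{7003 - 23730}{29579 - 6259} + \frac{3921427}{38826}} = \frac{1}{- \frac{16727}{23320} + \frac{3921427}{38826}} = \frac{1}{\frac{45399117569}{452711160}} = \frac{452711160}{45399117569}$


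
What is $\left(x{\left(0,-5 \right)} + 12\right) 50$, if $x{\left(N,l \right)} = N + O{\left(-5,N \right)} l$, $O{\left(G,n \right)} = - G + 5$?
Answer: $-1900$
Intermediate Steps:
$O{\left(G,n \right)} = 5 - G$
$x{\left(N,l \right)} = N + 10 l$ ($x{\left(N,l \right)} = N + \left(5 - -5\right) l = N + \left(5 + 5\right) l = N + 10 l$)
$\left(x{\left(0,-5 \right)} + 12\right) 50 = \left(\left(0 + 10 \left(-5\right)\right) + 12\right) 50 = \left(\left(0 - 50\right) + 12\right) 50 = \left(-50 + 12\right) 50 = \left(-38\right) 50 = -1900$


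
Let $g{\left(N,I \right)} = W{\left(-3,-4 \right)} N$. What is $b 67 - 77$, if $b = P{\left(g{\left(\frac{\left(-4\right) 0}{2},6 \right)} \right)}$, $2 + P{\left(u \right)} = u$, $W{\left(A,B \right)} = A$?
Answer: $-211$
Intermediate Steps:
$g{\left(N,I \right)} = - 3 N$
$P{\left(u \right)} = -2 + u$
$b = -2$ ($b = -2 - 3 \frac{\left(-4\right) 0}{2} = -2 - 3 \cdot 0 \cdot \frac{1}{2} = -2 - 0 = -2 + 0 = -2$)
$b 67 - 77 = \left(-2\right) 67 - 77 = -134 - 77 = -211$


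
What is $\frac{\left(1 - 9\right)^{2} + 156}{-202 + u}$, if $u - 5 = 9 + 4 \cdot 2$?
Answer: $- \frac{11}{9} \approx -1.2222$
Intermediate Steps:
$u = 22$ ($u = 5 + \left(9 + 4 \cdot 2\right) = 5 + \left(9 + 8\right) = 5 + 17 = 22$)
$\frac{\left(1 - 9\right)^{2} + 156}{-202 + u} = \frac{\left(1 - 9\right)^{2} + 156}{-202 + 22} = \frac{\left(-8\right)^{2} + 156}{-180} = \left(64 + 156\right) \left(- \frac{1}{180}\right) = 220 \left(- \frac{1}{180}\right) = - \frac{11}{9}$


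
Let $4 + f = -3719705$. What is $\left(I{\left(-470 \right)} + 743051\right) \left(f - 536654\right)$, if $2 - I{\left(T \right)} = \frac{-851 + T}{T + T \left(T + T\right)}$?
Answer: $- \frac{1395795851351813393}{441330} \approx -3.1627 \cdot 10^{12}$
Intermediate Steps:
$f = -3719709$ ($f = -4 - 3719705 = -3719709$)
$I{\left(T \right)} = 2 - \frac{-851 + T}{T + 2 T^{2}}$ ($I{\left(T \right)} = 2 - \frac{-851 + T}{T + T \left(T + T\right)} = 2 - \frac{-851 + T}{T + T 2 T} = 2 - \frac{-851 + T}{T + 2 T^{2}}$)
$\left(I{\left(-470 \right)} + 743051\right) \left(f - 536654\right) = \left(\frac{851 - 470 + 4 \left(-470\right)^{2}}{\left(-470\right) \left(1 + 2 \left(-470\right)\right)} + 743051\right) \left(-3719709 - 536654\right) = \left(- \frac{851 - 470 + 4 \cdot 220900}{470 \left(1 - 940\right)} + 743051\right) \left(-4256363\right) = \left(- \frac{851 - 470 + 883600}{470 \left(-939\right)} + 743051\right) \left(-4256363\right) = \left(\left(- \frac{1}{470}\right) \left(- \frac{1}{939}\right) 883981 + 743051\right) \left(-4256363\right) = \left(\frac{883981}{441330} + 743051\right) \left(-4256363\right) = \frac{327931581811}{441330} \left(-4256363\right) = - \frac{1395795851351813393}{441330}$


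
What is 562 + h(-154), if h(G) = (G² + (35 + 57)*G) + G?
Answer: 9956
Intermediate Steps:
h(G) = G² + 93*G (h(G) = (G² + 92*G) + G = G² + 93*G)
562 + h(-154) = 562 - 154*(93 - 154) = 562 - 154*(-61) = 562 + 9394 = 9956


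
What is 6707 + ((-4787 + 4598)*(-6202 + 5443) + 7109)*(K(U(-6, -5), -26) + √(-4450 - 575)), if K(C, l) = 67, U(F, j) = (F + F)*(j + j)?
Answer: 10094227 + 752800*I*√201 ≈ 1.0094e+7 + 1.0673e+7*I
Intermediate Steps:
U(F, j) = 4*F*j (U(F, j) = (2*F)*(2*j) = 4*F*j)
6707 + ((-4787 + 4598)*(-6202 + 5443) + 7109)*(K(U(-6, -5), -26) + √(-4450 - 575)) = 6707 + ((-4787 + 4598)*(-6202 + 5443) + 7109)*(67 + √(-4450 - 575)) = 6707 + (-189*(-759) + 7109)*(67 + √(-5025)) = 6707 + (143451 + 7109)*(67 + 5*I*√201) = 6707 + 150560*(67 + 5*I*√201) = 6707 + (10087520 + 752800*I*√201) = 10094227 + 752800*I*√201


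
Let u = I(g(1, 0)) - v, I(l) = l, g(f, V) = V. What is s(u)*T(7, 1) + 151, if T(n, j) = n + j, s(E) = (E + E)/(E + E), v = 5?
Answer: 159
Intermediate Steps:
u = -5 (u = 0 - 1*5 = 0 - 5 = -5)
s(E) = 1 (s(E) = (2*E)/((2*E)) = (2*E)*(1/(2*E)) = 1)
T(n, j) = j + n
s(u)*T(7, 1) + 151 = 1*(1 + 7) + 151 = 1*8 + 151 = 8 + 151 = 159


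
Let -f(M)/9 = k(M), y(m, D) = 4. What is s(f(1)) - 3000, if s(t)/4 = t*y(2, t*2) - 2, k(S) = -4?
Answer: -2432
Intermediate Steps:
f(M) = 36 (f(M) = -9*(-4) = 36)
s(t) = -8 + 16*t (s(t) = 4*(t*4 - 2) = 4*(4*t - 2) = 4*(-2 + 4*t) = -8 + 16*t)
s(f(1)) - 3000 = (-8 + 16*36) - 3000 = (-8 + 576) - 3000 = 568 - 3000 = -2432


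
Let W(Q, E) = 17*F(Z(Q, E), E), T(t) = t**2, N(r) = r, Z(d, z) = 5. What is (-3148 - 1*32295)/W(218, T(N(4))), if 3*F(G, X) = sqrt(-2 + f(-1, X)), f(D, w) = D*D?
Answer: 106329*I/17 ≈ 6254.6*I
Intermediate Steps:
f(D, w) = D**2
F(G, X) = I/3 (F(G, X) = sqrt(-2 + (-1)**2)/3 = sqrt(-2 + 1)/3 = sqrt(-1)/3 = I/3)
W(Q, E) = 17*I/3 (W(Q, E) = 17*(I/3) = 17*I/3)
(-3148 - 1*32295)/W(218, T(N(4))) = (-3148 - 1*32295)/((17*I/3)) = (-3148 - 32295)*(-3*I/17) = -(-106329)*I/17 = 106329*I/17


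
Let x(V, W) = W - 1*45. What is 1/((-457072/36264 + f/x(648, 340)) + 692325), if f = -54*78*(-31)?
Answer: 1337235/926376249721 ≈ 1.4435e-6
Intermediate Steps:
x(V, W) = -45 + W (x(V, W) = W - 45 = -45 + W)
f = 130572 (f = -4212*(-31) = 130572)
1/((-457072/36264 + f/x(648, 340)) + 692325) = 1/((-457072/36264 + 130572/(-45 + 340)) + 692325) = 1/((-457072*1/36264 + 130572/295) + 692325) = 1/((-57134/4533 + 130572*(1/295)) + 692325) = 1/((-57134/4533 + 130572/295) + 692325) = 1/(575028346/1337235 + 692325) = 1/(926376249721/1337235) = 1337235/926376249721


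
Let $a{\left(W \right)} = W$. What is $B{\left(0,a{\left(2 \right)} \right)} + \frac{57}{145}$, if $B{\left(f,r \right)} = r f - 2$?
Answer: $- \frac{233}{145} \approx -1.6069$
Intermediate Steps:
$B{\left(f,r \right)} = -2 + f r$ ($B{\left(f,r \right)} = f r - 2 = -2 + f r$)
$B{\left(0,a{\left(2 \right)} \right)} + \frac{57}{145} = \left(-2 + 0 \cdot 2\right) + \frac{57}{145} = \left(-2 + 0\right) + 57 \cdot \frac{1}{145} = -2 + \frac{57}{145} = - \frac{233}{145}$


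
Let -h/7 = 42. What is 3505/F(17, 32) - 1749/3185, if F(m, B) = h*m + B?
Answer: -1526843/1216670 ≈ -1.2549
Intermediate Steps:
h = -294 (h = -7*42 = -294)
F(m, B) = B - 294*m (F(m, B) = -294*m + B = B - 294*m)
3505/F(17, 32) - 1749/3185 = 3505/(32 - 294*17) - 1749/3185 = 3505/(32 - 4998) - 1749*1/3185 = 3505/(-4966) - 1749/3185 = 3505*(-1/4966) - 1749/3185 = -3505/4966 - 1749/3185 = -1526843/1216670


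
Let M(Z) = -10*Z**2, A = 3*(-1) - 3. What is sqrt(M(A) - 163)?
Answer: I*sqrt(523) ≈ 22.869*I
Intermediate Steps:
A = -6 (A = -3 - 3 = -6)
sqrt(M(A) - 163) = sqrt(-10*(-6)**2 - 163) = sqrt(-10*36 - 163) = sqrt(-360 - 163) = sqrt(-523) = I*sqrt(523)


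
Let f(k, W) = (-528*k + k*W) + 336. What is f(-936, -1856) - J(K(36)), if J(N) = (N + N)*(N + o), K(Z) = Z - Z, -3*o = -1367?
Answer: 2231760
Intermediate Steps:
o = 1367/3 (o = -⅓*(-1367) = 1367/3 ≈ 455.67)
K(Z) = 0
f(k, W) = 336 - 528*k + W*k (f(k, W) = (-528*k + W*k) + 336 = 336 - 528*k + W*k)
J(N) = 2*N*(1367/3 + N) (J(N) = (N + N)*(N + 1367/3) = (2*N)*(1367/3 + N) = 2*N*(1367/3 + N))
f(-936, -1856) - J(K(36)) = (336 - 528*(-936) - 1856*(-936)) - 2*0*(1367 + 3*0)/3 = (336 + 494208 + 1737216) - 2*0*(1367 + 0)/3 = 2231760 - 2*0*1367/3 = 2231760 - 1*0 = 2231760 + 0 = 2231760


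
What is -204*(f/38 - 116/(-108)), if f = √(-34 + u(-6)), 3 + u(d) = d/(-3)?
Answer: -1972/9 - 102*I*√35/19 ≈ -219.11 - 31.76*I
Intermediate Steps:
u(d) = -3 - d/3 (u(d) = -3 + d/(-3) = -3 + d*(-⅓) = -3 - d/3)
f = I*√35 (f = √(-34 + (-3 - ⅓*(-6))) = √(-34 + (-3 + 2)) = √(-34 - 1) = √(-35) = I*√35 ≈ 5.9161*I)
-204*(f/38 - 116/(-108)) = -204*((I*√35)/38 - 116/(-108)) = -204*((I*√35)*(1/38) - 116*(-1/108)) = -204*(I*√35/38 + 29/27) = -204*(29/27 + I*√35/38) = -1972/9 - 102*I*√35/19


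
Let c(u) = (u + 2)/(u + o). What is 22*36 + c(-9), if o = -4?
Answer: 10303/13 ≈ 792.54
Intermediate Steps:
c(u) = (2 + u)/(-4 + u) (c(u) = (u + 2)/(u - 4) = (2 + u)/(-4 + u))
22*36 + c(-9) = 22*36 + (2 - 9)/(-4 - 9) = 792 - 7/(-13) = 792 - 1/13*(-7) = 792 + 7/13 = 10303/13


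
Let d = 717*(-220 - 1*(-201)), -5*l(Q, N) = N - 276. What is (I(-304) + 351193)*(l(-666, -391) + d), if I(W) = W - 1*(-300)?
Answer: -23686995672/5 ≈ -4.7374e+9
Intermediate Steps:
l(Q, N) = 276/5 - N/5 (l(Q, N) = -(N - 276)/5 = -(-276 + N)/5 = 276/5 - N/5)
I(W) = 300 + W (I(W) = W + 300 = 300 + W)
d = -13623 (d = 717*(-220 + 201) = 717*(-19) = -13623)
(I(-304) + 351193)*(l(-666, -391) + d) = ((300 - 304) + 351193)*((276/5 - ⅕*(-391)) - 13623) = (-4 + 351193)*((276/5 + 391/5) - 13623) = 351189*(667/5 - 13623) = 351189*(-67448/5) = -23686995672/5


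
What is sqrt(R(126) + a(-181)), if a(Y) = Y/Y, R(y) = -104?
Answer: I*sqrt(103) ≈ 10.149*I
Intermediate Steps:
a(Y) = 1
sqrt(R(126) + a(-181)) = sqrt(-104 + 1) = sqrt(-103) = I*sqrt(103)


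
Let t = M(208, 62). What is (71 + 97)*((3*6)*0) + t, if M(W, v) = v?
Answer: 62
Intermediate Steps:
t = 62
(71 + 97)*((3*6)*0) + t = (71 + 97)*((3*6)*0) + 62 = 168*(18*0) + 62 = 168*0 + 62 = 0 + 62 = 62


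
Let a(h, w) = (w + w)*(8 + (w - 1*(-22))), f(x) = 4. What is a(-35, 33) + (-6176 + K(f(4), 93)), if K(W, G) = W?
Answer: -2014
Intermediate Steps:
a(h, w) = 2*w*(30 + w) (a(h, w) = (2*w)*(8 + (w + 22)) = (2*w)*(8 + (22 + w)) = (2*w)*(30 + w) = 2*w*(30 + w))
a(-35, 33) + (-6176 + K(f(4), 93)) = 2*33*(30 + 33) + (-6176 + 4) = 2*33*63 - 6172 = 4158 - 6172 = -2014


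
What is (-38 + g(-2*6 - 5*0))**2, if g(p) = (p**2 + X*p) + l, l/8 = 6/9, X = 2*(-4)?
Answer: 386884/9 ≈ 42987.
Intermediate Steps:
X = -8
l = 16/3 (l = 8*(6/9) = 8*(6*(1/9)) = 8*(2/3) = 16/3 ≈ 5.3333)
g(p) = 16/3 + p**2 - 8*p (g(p) = (p**2 - 8*p) + 16/3 = 16/3 + p**2 - 8*p)
(-38 + g(-2*6 - 5*0))**2 = (-38 + (16/3 + (-2*6 - 5*0)**2 - 8*(-2*6 - 5*0)))**2 = (-38 + (16/3 + (-12 + 0)**2 - 8*(-12 + 0)))**2 = (-38 + (16/3 + (-12)**2 - 8*(-12)))**2 = (-38 + (16/3 + 144 + 96))**2 = (-38 + 736/3)**2 = (622/3)**2 = 386884/9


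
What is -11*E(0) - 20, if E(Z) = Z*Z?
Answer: -20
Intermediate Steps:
E(Z) = Z**2
-11*E(0) - 20 = -11*0**2 - 20 = -11*0 - 20 = 0 - 20 = -20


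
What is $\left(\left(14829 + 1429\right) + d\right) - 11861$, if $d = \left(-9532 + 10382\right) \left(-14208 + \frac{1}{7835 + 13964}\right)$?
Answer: $- \frac{263166312147}{21799} \approx -1.2072 \cdot 10^{7}$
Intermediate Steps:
$d = - \frac{263262162350}{21799}$ ($d = 850 \left(-14208 + \frac{1}{21799}\right) = 850 \left(- \frac{309720191}{21799}\right) = - \frac{263262162350}{21799} \approx -1.2077 \cdot 10^{7}$)
$\left(\left(14829 + 1429\right) + d\right) - 11861 = \left(\left(14829 + 1429\right) - \frac{263262162350}{21799}\right) - 11861 = \left(16258 - \frac{263262162350}{21799}\right) - 11861 = - \frac{262907754208}{21799} - 11861 = - \frac{263166312147}{21799}$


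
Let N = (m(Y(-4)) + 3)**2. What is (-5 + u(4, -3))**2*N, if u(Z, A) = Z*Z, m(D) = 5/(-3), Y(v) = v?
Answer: 1936/9 ≈ 215.11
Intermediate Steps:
m(D) = -5/3 (m(D) = 5*(-1/3) = -5/3)
N = 16/9 (N = (-5/3 + 3)**2 = (4/3)**2 = 16/9 ≈ 1.7778)
u(Z, A) = Z**2
(-5 + u(4, -3))**2*N = (-5 + 4**2)**2*(16/9) = (-5 + 16)**2*(16/9) = 11**2*(16/9) = 121*(16/9) = 1936/9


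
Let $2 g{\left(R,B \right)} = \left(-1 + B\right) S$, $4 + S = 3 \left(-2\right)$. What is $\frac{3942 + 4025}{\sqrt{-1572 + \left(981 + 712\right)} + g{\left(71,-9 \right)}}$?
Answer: $\frac{7967}{61} \approx 130.61$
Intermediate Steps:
$S = -10$ ($S = -4 + 3 \left(-2\right) = -4 - 6 = -10$)
$g{\left(R,B \right)} = 5 - 5 B$ ($g{\left(R,B \right)} = \frac{\left(-1 + B\right) \left(-10\right)}{2} = \frac{10 - 10 B}{2} = 5 - 5 B$)
$\frac{3942 + 4025}{\sqrt{-1572 + \left(981 + 712\right)} + g{\left(71,-9 \right)}} = \frac{3942 + 4025}{\sqrt{-1572 + \left(981 + 712\right)} + \left(5 - -45\right)} = \frac{7967}{\sqrt{-1572 + 1693} + \left(5 + 45\right)} = \frac{7967}{\sqrt{121} + 50} = \frac{7967}{11 + 50} = \frac{7967}{61}$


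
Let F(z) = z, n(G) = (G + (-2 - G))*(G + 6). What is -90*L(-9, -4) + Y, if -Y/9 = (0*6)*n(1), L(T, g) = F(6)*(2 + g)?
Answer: 1080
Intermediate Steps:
n(G) = -12 - 2*G (n(G) = -2*(6 + G) = -12 - 2*G)
L(T, g) = 12 + 6*g (L(T, g) = 6*(2 + g) = 12 + 6*g)
Y = 0 (Y = -9*0*6*(-12 - 2*1) = -0*(-12 - 2) = -0*(-14) = -9*0 = 0)
-90*L(-9, -4) + Y = -90*(12 + 6*(-4)) + 0 = -90*(12 - 24) + 0 = -90*(-12) + 0 = 1080 + 0 = 1080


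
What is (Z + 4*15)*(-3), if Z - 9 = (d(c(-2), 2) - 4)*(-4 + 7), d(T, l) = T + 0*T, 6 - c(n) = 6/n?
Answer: -252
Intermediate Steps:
c(n) = 6 - 6/n
d(T, l) = T (d(T, l) = T + 0 = T)
Z = 24 (Z = 9 + ((6 - 6/(-2)) - 4)*(-4 + 7) = 9 + ((6 - 6*(-½)) - 4)*3 = 9 + ((6 + 3) - 4)*3 = 9 + (9 - 4)*3 = 9 + 5*3 = 9 + 15 = 24)
(Z + 4*15)*(-3) = (24 + 4*15)*(-3) = (24 + 60)*(-3) = 84*(-3) = -252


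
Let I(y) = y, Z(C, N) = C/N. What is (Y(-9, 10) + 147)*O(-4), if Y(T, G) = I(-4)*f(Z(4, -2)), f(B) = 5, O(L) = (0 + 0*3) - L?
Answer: 508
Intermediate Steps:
O(L) = -L (O(L) = (0 + 0) - L = 0 - L = -L)
Y(T, G) = -20 (Y(T, G) = -4*5 = -20)
(Y(-9, 10) + 147)*O(-4) = (-20 + 147)*(-1*(-4)) = 127*4 = 508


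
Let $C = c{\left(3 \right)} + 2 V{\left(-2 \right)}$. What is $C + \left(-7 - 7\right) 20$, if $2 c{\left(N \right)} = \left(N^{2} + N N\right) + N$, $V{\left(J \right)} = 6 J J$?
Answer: $- \frac{443}{2} \approx -221.5$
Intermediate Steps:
$V{\left(J \right)} = 6 J^{2}$
$c{\left(N \right)} = N^{2} + \frac{N}{2}$ ($c{\left(N \right)} = \frac{\left(N^{2} + N N\right) + N}{2} = \frac{\left(N^{2} + N^{2}\right) + N}{2} = \frac{2 N^{2} + N}{2} = \frac{N + 2 N^{2}}{2} = N^{2} + \frac{N}{2}$)
$C = \frac{117}{2}$ ($C = 3 \left(\frac{1}{2} + 3\right) + 2 \cdot 6 \left(-2\right)^{2} = 3 \cdot \frac{7}{2} + 2 \cdot 6 \cdot 4 = \frac{21}{2} + 2 \cdot 24 = \frac{21}{2} + 48 = \frac{117}{2} \approx 58.5$)
$C + \left(-7 - 7\right) 20 = \frac{117}{2} + \left(-7 - 7\right) 20 = \frac{117}{2} - 280 = - \frac{443}{2}$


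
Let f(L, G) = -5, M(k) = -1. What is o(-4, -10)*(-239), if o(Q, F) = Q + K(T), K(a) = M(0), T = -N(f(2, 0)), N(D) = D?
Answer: 1195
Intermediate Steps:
T = 5 (T = -1*(-5) = 5)
K(a) = -1
o(Q, F) = -1 + Q (o(Q, F) = Q - 1 = -1 + Q)
o(-4, -10)*(-239) = (-1 - 4)*(-239) = -5*(-239) = 1195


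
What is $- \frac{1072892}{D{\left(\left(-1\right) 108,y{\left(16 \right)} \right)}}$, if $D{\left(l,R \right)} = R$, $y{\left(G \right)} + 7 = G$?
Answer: $- \frac{1072892}{9} \approx -1.1921 \cdot 10^{5}$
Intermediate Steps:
$y{\left(G \right)} = -7 + G$
$- \frac{1072892}{D{\left(\left(-1\right) 108,y{\left(16 \right)} \right)}} = - \frac{1072892}{-7 + 16} = - \frac{1072892}{9}$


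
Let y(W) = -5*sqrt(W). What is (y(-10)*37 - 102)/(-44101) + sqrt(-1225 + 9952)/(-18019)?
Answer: 102/44101 - sqrt(8727)/18019 + 185*I*sqrt(10)/44101 ≈ -0.0028716 + 0.013265*I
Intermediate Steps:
(y(-10)*37 - 102)/(-44101) + sqrt(-1225 + 9952)/(-18019) = (-5*I*sqrt(10)*37 - 102)/(-44101) + sqrt(-1225 + 9952)/(-18019) = (-5*I*sqrt(10)*37 - 102)*(-1/44101) + sqrt(8727)*(-1/18019) = (-5*I*sqrt(10)*37 - 102)*(-1/44101) - sqrt(8727)/18019 = (-185*I*sqrt(10) - 102)*(-1/44101) - sqrt(8727)/18019 = (-102 - 185*I*sqrt(10))*(-1/44101) - sqrt(8727)/18019 = (102/44101 + 185*I*sqrt(10)/44101) - sqrt(8727)/18019 = 102/44101 - sqrt(8727)/18019 + 185*I*sqrt(10)/44101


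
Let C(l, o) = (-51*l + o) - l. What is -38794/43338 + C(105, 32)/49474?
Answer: -538633255/536026053 ≈ -1.0049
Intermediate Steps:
C(l, o) = o - 52*l (C(l, o) = (o - 51*l) - l = o - 52*l)
-38794/43338 + C(105, 32)/49474 = -38794/43338 + (32 - 52*105)/49474 = -38794*1/43338 + (32 - 5460)*(1/49474) = -19397/21669 - 5428*1/49474 = -19397/21669 - 2714/24737 = -538633255/536026053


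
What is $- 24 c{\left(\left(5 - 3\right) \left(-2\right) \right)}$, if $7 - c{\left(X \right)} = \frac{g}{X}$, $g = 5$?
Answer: $-198$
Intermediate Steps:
$c{\left(X \right)} = 7 - \frac{5}{X}$
$- 24 c{\left(\left(5 - 3\right) \left(-2\right) \right)} = - 24 \left(7 - \frac{5}{\left(5 - 3\right) \left(-2\right)}\right) = - 24 \left(7 - \frac{5}{2 \left(-2\right)}\right) = - 24 \left(7 - \frac{5}{-4}\right) = - 24 \left(7 - - \frac{5}{4}\right) = - 24 \left(7 + \frac{5}{4}\right) = \left(-24\right) \frac{33}{4} = -198$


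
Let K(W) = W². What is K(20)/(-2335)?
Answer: -80/467 ≈ -0.17131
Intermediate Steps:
K(20)/(-2335) = 20²/(-2335) = 400*(-1/2335) = -80/467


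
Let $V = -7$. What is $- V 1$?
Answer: $7$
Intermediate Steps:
$- V 1 = \left(-1\right) \left(-7\right) 1 = 7 \cdot 1 = 7$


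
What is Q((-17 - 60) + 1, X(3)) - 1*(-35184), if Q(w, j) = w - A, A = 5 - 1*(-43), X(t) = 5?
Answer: 35060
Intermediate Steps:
A = 48 (A = 5 + 43 = 48)
Q(w, j) = -48 + w (Q(w, j) = w - 1*48 = w - 48 = -48 + w)
Q((-17 - 60) + 1, X(3)) - 1*(-35184) = (-48 + ((-17 - 60) + 1)) - 1*(-35184) = (-48 + (-77 + 1)) + 35184 = (-48 - 76) + 35184 = -124 + 35184 = 35060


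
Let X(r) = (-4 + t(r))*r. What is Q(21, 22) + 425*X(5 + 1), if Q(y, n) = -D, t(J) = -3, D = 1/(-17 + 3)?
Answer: -249899/14 ≈ -17850.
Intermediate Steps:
D = -1/14 (D = 1/(-14) = -1/14 ≈ -0.071429)
Q(y, n) = 1/14 (Q(y, n) = -1*(-1/14) = 1/14)
X(r) = -7*r (X(r) = (-4 - 3)*r = -7*r)
Q(21, 22) + 425*X(5 + 1) = 1/14 + 425*(-7*(5 + 1)) = 1/14 + 425*(-7*6) = 1/14 + 425*(-42) = 1/14 - 17850 = -249899/14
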